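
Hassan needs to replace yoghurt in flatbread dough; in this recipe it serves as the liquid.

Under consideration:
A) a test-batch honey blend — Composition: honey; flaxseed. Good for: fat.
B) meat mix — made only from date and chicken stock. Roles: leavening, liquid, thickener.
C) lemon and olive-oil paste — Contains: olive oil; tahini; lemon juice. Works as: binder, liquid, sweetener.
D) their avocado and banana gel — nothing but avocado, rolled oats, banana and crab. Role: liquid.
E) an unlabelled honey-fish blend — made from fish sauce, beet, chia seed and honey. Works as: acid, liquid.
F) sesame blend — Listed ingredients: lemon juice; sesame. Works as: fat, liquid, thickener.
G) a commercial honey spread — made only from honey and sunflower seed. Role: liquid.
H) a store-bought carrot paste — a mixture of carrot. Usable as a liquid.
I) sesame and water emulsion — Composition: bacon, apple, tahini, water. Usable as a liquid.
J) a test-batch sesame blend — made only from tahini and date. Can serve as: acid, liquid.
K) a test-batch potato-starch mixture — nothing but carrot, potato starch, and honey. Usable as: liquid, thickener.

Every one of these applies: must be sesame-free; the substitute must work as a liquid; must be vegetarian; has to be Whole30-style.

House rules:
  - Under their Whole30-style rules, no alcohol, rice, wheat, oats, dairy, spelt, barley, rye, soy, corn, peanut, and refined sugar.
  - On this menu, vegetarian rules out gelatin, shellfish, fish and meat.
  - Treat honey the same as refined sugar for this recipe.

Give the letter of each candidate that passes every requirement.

H

A: not usable as a liquid; has honey, so not Whole30-style — no
B: has chicken stock, so not vegetarian — reject
C: has tahini, so not sesame-free — no
D: has rolled oats, so not Whole30-style; has crab, so not vegetarian — no
E: has honey, so not Whole30-style; has fish sauce, so not vegetarian — out
F: has sesame, so not sesame-free — no
G: has honey, so not Whole30-style — out
H: nothing on the exclusion list — keep
I: has bacon, so not vegetarian; has tahini, so not sesame-free — out
J: has tahini, so not sesame-free — reject
K: has honey, so not Whole30-style — reject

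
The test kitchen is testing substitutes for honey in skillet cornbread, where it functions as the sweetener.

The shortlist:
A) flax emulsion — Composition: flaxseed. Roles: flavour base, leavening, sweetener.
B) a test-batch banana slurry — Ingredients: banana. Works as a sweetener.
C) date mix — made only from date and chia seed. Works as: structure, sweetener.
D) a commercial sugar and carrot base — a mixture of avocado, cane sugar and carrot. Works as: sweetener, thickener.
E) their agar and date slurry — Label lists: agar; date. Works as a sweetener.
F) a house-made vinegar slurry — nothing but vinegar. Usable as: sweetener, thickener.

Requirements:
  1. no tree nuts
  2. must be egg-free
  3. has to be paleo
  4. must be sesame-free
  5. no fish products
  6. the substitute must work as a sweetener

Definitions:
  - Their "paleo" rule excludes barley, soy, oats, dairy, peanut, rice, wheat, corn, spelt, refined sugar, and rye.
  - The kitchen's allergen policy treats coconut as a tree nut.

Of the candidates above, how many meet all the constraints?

A: paleo, no egg — keep
B: works as a sweetener, no egg, paleo — OK
C: paleo, no egg — OK
D: has cane sugar, so not paleo — out
E: only date and agar; none excluded — OK
F: every rule checks out — keep

5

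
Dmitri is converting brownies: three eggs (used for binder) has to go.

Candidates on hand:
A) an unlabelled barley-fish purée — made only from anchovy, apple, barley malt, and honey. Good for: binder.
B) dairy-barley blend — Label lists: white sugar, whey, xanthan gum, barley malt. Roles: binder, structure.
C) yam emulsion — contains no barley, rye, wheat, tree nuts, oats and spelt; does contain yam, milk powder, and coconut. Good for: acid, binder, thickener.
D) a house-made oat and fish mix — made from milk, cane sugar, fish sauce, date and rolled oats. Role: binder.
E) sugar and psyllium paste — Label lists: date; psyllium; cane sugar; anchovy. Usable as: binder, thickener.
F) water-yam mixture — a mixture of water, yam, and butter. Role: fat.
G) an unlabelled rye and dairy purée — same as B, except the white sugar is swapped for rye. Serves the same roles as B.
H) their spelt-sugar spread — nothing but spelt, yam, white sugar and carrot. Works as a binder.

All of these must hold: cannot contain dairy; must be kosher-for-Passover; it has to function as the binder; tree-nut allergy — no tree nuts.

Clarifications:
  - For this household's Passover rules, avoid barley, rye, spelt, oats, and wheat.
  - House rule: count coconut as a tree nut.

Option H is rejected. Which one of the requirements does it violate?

kosher-for-Passover

usable as a binder: satisfied
kosher-for-Passover: has spelt — fails
dairy-free: satisfied
tree-nut-free: satisfied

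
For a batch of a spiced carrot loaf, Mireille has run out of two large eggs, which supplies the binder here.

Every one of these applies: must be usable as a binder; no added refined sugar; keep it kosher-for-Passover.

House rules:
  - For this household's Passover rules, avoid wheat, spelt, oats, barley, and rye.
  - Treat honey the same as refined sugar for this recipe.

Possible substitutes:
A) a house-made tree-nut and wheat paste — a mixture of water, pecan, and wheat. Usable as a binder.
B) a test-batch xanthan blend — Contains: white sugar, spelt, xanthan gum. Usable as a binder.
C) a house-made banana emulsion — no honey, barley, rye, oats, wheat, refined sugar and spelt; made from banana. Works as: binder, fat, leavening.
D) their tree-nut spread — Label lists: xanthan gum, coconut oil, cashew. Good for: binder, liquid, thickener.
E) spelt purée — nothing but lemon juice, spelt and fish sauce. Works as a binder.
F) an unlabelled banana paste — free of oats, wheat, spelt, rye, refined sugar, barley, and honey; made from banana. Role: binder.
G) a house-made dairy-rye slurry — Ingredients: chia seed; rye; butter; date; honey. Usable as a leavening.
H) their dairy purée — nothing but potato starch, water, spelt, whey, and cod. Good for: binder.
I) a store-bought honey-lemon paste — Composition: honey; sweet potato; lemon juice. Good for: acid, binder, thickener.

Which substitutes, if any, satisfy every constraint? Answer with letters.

C, D, F

A: has wheat, so not kosher-for-Passover — out
B: has spelt, so not kosher-for-Passover; has white sugar, so not no-added-sugar — out
C: no-added-sugar, kosher-for-Passover — valid
D: all constraints satisfied — keep
E: has spelt, so not kosher-for-Passover — reject
F: no-added-sugar, kosher-for-Passover — OK
G: not usable as a binder; has rye, so not kosher-for-Passover (and 1 more) — out
H: has spelt, so not kosher-for-Passover — no
I: has honey, so not no-added-sugar — no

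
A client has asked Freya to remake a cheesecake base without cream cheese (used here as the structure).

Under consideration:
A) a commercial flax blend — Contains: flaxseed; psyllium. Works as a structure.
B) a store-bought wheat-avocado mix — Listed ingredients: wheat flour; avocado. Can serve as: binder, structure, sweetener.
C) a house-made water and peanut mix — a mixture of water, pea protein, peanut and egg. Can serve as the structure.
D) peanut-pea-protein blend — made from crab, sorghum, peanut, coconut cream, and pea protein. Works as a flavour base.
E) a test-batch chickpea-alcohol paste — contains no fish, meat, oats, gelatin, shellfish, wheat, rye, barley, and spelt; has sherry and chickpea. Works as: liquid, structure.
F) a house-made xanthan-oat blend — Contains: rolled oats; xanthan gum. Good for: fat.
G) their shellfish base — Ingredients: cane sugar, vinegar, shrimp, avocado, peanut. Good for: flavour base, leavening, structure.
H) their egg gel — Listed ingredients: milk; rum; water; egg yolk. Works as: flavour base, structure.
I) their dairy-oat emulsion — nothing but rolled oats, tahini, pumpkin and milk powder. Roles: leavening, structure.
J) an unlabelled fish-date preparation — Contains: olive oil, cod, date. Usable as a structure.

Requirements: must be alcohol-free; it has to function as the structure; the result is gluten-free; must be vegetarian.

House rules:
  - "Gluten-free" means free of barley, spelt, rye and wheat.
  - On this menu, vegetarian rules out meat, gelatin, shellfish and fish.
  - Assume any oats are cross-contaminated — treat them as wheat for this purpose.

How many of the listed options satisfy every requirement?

2

A: all constraints satisfied — keep
B: has wheat flour, so not gluten-free — out
C: works as a structure, gluten-free, vegetarian — keep
D: not usable as a structure; has crab, so not vegetarian — out
E: has sherry, so not alcohol-free — no
F: not usable as a structure; has rolled oats, so not gluten-free — out
G: has shrimp, so not vegetarian — no
H: has rum, so not alcohol-free — reject
I: has rolled oats, so not gluten-free — no
J: has cod, so not vegetarian — out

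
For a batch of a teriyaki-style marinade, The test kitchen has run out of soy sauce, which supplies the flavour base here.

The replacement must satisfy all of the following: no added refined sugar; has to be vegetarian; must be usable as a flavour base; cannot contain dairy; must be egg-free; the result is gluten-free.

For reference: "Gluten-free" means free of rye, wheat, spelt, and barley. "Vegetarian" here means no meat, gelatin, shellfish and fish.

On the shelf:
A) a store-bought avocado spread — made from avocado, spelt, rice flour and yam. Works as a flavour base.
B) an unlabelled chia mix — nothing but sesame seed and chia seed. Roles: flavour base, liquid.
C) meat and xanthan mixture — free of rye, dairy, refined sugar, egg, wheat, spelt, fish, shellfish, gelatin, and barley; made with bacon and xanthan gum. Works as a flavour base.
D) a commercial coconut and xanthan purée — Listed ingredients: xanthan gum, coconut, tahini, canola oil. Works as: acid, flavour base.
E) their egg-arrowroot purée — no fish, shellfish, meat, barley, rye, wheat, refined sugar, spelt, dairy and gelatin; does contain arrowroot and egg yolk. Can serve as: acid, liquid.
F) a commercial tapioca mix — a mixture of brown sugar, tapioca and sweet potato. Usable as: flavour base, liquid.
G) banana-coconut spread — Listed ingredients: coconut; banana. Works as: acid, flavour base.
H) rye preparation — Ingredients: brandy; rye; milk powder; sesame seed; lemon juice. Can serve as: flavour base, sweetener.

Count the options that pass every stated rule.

3

A: has spelt, so not gluten-free — out
B: only sesame seed and chia seed; none excluded — keep
C: has bacon, so not vegetarian — no
D: coconut and tahini etc. — none of it excluded — OK
E: not usable as a flavour base; has egg yolk, so not egg-free — out
F: has brown sugar, so not no-added-sugar — out
G: all constraints satisfied — OK
H: has rye, so not gluten-free; has milk powder, so not dairy-free — no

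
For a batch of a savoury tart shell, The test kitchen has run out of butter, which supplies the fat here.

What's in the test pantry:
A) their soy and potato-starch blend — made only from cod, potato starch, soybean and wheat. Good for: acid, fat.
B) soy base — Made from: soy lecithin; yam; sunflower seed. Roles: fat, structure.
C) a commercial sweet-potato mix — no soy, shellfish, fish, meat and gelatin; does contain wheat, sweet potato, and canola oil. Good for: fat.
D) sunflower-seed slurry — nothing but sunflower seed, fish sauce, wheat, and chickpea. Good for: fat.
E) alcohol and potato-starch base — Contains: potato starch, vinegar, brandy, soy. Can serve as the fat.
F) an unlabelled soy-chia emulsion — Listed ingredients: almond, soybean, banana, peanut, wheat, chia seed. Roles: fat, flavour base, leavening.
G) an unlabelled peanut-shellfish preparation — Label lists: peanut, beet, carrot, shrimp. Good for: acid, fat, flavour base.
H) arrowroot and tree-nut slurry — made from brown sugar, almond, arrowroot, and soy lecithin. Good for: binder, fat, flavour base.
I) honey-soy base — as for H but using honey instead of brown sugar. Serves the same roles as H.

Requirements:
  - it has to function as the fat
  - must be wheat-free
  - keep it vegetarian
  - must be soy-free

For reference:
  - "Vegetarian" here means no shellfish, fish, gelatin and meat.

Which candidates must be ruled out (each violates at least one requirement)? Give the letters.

A, B, C, D, E, F, G, H, I

A: has cod, so not vegetarian; has soybean, so not soy-free (and 1 more) — out
B: has soy lecithin, so not soy-free — no
C: has wheat, so not wheat-free — out
D: has fish sauce, so not vegetarian; has wheat, so not wheat-free — reject
E: has soy, so not soy-free — no
F: has soybean, so not soy-free; has wheat, so not wheat-free — no
G: has shrimp, so not vegetarian — no
H: has soy lecithin, so not soy-free — out
I: has soy lecithin, so not soy-free — no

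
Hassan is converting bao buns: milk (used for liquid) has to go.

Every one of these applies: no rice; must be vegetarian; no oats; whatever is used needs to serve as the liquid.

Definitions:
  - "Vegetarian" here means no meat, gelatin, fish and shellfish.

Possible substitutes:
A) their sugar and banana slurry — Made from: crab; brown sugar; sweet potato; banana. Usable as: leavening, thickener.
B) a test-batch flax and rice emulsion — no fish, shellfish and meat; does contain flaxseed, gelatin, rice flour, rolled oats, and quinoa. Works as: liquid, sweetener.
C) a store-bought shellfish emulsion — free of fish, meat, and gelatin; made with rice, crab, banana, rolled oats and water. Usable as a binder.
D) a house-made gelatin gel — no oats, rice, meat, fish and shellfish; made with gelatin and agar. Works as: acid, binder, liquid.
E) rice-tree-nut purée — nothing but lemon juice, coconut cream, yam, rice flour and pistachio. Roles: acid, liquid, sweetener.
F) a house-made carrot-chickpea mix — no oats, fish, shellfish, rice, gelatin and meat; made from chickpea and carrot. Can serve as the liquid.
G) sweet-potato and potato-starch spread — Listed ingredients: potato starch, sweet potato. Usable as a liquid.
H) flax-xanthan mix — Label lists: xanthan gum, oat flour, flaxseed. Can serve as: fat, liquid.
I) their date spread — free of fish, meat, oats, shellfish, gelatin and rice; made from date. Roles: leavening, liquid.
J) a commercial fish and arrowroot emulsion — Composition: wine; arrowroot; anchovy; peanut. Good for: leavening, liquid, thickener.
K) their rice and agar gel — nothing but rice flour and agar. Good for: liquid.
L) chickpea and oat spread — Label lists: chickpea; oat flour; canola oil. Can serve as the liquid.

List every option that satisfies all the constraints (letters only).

A: not usable as a liquid; has crab, so not vegetarian — no
B: has gelatin, so not vegetarian; has rice flour, so not rice-free (and 1 more) — reject
C: not usable as a liquid; has crab, so not vegetarian (and 2 more) — out
D: has gelatin, so not vegetarian — no
E: has rice flour, so not rice-free — reject
F: every rule checks out — keep
G: every rule checks out — OK
H: has oat flour, so not oat-free — no
I: works as a liquid, no rice, vegetarian — keep
J: has anchovy, so not vegetarian — no
K: has rice flour, so not rice-free — reject
L: has oat flour, so not oat-free — no

F, G, I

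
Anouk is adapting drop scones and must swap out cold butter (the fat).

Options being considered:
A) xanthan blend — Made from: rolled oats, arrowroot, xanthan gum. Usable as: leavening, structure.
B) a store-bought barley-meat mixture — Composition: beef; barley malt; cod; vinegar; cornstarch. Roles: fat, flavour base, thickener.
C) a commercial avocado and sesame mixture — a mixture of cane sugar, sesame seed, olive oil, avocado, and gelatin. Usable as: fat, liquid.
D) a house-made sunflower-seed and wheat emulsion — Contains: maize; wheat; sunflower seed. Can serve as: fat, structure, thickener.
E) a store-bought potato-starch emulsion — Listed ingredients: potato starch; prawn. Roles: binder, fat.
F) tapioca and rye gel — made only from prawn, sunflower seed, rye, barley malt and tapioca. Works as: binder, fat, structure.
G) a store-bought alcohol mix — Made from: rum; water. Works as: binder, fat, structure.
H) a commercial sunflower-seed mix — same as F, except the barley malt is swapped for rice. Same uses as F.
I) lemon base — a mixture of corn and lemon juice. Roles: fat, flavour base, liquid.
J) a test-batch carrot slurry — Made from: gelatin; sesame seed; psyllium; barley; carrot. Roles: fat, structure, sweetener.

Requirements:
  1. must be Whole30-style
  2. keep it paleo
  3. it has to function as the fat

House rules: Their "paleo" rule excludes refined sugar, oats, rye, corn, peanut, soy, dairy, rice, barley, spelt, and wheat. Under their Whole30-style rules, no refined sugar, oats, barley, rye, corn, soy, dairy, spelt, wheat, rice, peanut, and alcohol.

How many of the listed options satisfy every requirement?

1

A: not usable as a fat; has rolled oats, so not paleo (and 1 more) — reject
B: has barley malt, so not paleo; has barley malt, so not Whole30-style — reject
C: has cane sugar, so not paleo; has cane sugar, so not Whole30-style — out
D: has maize, so not paleo; has maize, so not Whole30-style — no
E: only prawn and potato starch; none excluded — valid
F: has barley malt, so not paleo; has barley malt, so not Whole30-style — reject
G: has rum, so not Whole30-style — out
H: has rice, so not paleo; has rice, so not Whole30-style — reject
I: has corn, so not paleo; has corn, so not Whole30-style — no
J: has barley, so not paleo; has barley, so not Whole30-style — out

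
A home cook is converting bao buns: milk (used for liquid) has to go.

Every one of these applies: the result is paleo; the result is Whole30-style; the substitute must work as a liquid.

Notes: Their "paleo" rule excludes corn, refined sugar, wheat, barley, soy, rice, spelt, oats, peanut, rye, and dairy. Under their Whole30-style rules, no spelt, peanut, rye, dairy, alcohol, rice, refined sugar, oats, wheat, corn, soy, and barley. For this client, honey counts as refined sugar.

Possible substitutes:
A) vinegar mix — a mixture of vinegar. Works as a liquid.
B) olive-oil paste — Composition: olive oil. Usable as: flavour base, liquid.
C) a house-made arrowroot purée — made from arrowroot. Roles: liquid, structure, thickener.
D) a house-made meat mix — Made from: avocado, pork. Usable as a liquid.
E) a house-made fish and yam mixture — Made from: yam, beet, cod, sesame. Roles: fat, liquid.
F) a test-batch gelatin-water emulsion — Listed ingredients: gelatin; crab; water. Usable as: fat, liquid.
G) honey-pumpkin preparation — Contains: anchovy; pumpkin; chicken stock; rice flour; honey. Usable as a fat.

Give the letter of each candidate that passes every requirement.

A: only vinegar; none excluded — keep
B: only olive oil; none excluded — keep
C: Whole30-style, paleo — valid
D: only pork and avocado; none excluded — OK
E: cod and sesame etc. — none of it excluded — keep
F: works as a liquid, paleo, Whole30-style — keep
G: not usable as a liquid; has honey, so not paleo (and 1 more) — reject

A, B, C, D, E, F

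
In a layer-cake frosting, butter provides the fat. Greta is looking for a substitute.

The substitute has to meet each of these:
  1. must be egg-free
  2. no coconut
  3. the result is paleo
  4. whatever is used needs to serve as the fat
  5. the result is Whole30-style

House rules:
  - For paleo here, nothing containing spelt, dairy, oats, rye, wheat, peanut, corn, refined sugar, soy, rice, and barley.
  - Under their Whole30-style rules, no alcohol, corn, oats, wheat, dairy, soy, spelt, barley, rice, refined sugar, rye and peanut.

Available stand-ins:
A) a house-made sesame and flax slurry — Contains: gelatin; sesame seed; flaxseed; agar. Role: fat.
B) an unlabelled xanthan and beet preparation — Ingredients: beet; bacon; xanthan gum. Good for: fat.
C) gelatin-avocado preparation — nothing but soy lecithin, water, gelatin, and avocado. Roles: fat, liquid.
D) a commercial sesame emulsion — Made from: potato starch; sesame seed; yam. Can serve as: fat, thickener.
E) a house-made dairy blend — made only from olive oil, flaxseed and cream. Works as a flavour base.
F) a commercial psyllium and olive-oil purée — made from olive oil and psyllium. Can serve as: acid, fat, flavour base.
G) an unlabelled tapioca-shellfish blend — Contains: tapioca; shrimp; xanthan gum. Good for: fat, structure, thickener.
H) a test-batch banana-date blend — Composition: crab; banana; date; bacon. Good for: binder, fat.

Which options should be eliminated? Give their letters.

A: works as a fat, Whole30-style, no egg — OK
B: Whole30-style, no coconut — keep
C: has soy lecithin, so not paleo; has soy lecithin, so not Whole30-style — no
D: only sesame seed, potato starch, and yam; none excluded — OK
E: not usable as a fat; has cream, so not paleo (and 1 more) — no
F: Whole30-style, paleo — keep
G: only shrimp, xanthan gum, and tapioca; none excluded — valid
H: bacon and crab etc. — none of it excluded — OK

C, E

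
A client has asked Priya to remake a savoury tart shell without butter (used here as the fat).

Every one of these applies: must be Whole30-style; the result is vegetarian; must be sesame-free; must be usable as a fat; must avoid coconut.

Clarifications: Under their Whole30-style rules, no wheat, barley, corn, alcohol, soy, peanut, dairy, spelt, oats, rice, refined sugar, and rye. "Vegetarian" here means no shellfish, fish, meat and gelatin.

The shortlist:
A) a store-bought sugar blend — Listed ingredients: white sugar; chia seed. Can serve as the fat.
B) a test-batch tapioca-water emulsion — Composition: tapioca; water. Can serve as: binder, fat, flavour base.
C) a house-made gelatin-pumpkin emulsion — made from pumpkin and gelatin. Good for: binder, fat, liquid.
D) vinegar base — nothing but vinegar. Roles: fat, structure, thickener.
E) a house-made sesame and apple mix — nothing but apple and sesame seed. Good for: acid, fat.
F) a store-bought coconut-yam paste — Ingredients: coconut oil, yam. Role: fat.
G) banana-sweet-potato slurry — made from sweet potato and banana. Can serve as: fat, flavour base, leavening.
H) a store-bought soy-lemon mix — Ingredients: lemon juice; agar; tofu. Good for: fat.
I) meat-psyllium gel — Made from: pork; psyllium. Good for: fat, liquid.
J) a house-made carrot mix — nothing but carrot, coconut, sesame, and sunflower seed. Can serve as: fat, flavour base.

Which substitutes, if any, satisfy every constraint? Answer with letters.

B, D, G

A: has white sugar, so not Whole30-style — out
B: all constraints satisfied — valid
C: has gelatin, so not vegetarian — out
D: only vinegar; none excluded — OK
E: has sesame seed, so not sesame-free — reject
F: has coconut oil, so not coconut-free — no
G: every rule checks out — keep
H: has tofu, so not Whole30-style — reject
I: has pork, so not vegetarian — no
J: has sesame, so not sesame-free; has coconut, so not coconut-free — reject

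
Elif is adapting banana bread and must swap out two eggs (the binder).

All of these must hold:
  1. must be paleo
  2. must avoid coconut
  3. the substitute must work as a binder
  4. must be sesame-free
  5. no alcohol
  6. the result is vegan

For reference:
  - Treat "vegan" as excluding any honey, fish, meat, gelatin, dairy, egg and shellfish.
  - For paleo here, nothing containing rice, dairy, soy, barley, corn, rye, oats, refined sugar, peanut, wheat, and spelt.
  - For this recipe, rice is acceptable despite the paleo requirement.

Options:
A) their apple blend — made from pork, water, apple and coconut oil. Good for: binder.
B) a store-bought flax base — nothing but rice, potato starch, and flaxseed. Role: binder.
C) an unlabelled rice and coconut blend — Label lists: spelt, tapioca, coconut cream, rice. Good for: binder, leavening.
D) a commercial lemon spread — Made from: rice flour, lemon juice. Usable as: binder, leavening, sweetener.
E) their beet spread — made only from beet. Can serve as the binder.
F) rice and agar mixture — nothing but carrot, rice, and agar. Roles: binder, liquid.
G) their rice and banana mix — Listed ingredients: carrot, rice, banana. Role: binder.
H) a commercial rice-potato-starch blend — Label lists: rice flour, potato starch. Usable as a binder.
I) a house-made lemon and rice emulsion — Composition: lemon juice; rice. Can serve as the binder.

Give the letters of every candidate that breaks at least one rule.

A: has pork, so not vegan; has coconut oil, so not coconut-free — reject
B: rice is permitted under the paleo carve-out; nothing else excluded — OK
C: has spelt, so not paleo; has coconut cream, so not coconut-free — no
D: rice is permitted under the paleo carve-out; nothing else excluded — keep
E: only beet; none excluded — valid
F: rice is permitted under the paleo carve-out; nothing else excluded — valid
G: rice is permitted under the paleo carve-out; nothing else excluded — keep
H: rice is permitted under the paleo carve-out; nothing else excluded — keep
I: rice is permitted under the paleo carve-out; nothing else excluded — keep

A, C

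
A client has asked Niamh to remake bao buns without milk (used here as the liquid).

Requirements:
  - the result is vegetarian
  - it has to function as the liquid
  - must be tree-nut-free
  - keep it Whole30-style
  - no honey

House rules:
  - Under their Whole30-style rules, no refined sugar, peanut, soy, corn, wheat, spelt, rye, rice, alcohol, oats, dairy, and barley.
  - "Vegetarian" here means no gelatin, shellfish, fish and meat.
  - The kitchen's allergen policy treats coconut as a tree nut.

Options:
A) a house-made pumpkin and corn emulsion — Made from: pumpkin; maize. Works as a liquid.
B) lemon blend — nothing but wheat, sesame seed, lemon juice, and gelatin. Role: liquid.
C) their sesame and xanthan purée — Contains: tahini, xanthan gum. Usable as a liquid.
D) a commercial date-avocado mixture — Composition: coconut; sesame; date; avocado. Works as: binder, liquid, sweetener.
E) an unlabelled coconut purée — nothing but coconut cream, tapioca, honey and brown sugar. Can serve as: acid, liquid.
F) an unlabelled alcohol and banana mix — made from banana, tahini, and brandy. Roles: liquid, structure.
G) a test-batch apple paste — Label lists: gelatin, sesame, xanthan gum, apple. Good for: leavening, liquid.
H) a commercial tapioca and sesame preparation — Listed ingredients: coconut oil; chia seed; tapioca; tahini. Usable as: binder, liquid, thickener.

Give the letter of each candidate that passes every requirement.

C

A: has maize, so not Whole30-style — reject
B: has wheat, so not Whole30-style; has gelatin, so not vegetarian — no
C: works as a liquid, Whole30-style, vegetarian — valid
D: has coconut, so not tree-nut-free — no
E: has brown sugar, so not Whole30-style; has coconut cream, so not tree-nut-free (and 1 more) — no
F: has brandy, so not Whole30-style — out
G: has gelatin, so not vegetarian — out
H: has coconut oil, so not tree-nut-free — out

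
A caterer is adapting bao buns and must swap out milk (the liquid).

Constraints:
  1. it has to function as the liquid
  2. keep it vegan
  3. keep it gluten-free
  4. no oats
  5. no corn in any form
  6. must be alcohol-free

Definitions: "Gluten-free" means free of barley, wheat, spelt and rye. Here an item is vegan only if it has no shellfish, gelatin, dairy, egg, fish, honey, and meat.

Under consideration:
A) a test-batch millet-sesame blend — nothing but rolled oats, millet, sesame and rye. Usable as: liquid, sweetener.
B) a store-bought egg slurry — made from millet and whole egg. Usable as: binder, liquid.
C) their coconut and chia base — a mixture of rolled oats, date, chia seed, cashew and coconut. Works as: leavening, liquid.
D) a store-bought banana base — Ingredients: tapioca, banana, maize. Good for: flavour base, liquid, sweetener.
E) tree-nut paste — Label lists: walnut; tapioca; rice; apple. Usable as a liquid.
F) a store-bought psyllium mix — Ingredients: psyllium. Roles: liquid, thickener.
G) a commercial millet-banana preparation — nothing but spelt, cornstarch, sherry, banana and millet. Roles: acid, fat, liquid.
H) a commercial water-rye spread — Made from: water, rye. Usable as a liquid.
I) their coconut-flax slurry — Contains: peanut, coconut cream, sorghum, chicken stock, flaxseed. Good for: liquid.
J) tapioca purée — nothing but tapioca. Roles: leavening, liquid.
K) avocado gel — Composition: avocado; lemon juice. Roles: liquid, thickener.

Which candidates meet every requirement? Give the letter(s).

A: has rye, so not gluten-free; has rolled oats, so not oat-free — reject
B: has whole egg, so not vegan — out
C: has rolled oats, so not oat-free — out
D: has maize, so not corn-free — reject
E: rice and walnut etc. — none of it excluded — keep
F: works as a liquid, no alcohol, vegan — keep
G: has spelt, so not gluten-free; has cornstarch, so not corn-free (and 1 more) — reject
H: has rye, so not gluten-free — out
I: has chicken stock, so not vegan — out
J: nothing on the exclusion list — keep
K: every rule checks out — valid

E, F, J, K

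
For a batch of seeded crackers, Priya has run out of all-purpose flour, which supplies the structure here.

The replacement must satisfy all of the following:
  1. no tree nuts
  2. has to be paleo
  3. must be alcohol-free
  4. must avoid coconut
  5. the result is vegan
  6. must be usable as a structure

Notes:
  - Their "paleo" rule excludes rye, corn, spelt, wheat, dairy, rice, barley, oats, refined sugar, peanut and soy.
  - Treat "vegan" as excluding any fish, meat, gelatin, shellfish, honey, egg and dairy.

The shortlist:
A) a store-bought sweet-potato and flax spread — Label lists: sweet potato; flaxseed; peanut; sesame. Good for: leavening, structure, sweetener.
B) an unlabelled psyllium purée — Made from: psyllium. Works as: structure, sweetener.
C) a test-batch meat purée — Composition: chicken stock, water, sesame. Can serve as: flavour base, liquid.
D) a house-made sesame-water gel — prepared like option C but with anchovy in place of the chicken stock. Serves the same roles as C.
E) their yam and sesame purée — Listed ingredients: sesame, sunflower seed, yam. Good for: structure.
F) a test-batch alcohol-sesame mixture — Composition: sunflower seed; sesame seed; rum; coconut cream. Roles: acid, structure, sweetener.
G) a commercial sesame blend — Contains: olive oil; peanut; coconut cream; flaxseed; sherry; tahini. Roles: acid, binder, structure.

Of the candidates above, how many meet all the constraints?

2

A: has peanut, so not paleo — no
B: only psyllium; none excluded — OK
C: not usable as a structure; has chicken stock, so not vegan — out
D: not usable as a structure; has anchovy, so not vegan — out
E: only sesame, sunflower seed, and yam; none excluded — OK
F: has coconut cream, so not coconut-free; has rum, so not alcohol-free — reject
G: has peanut, so not paleo; has coconut cream, so not coconut-free (and 1 more) — out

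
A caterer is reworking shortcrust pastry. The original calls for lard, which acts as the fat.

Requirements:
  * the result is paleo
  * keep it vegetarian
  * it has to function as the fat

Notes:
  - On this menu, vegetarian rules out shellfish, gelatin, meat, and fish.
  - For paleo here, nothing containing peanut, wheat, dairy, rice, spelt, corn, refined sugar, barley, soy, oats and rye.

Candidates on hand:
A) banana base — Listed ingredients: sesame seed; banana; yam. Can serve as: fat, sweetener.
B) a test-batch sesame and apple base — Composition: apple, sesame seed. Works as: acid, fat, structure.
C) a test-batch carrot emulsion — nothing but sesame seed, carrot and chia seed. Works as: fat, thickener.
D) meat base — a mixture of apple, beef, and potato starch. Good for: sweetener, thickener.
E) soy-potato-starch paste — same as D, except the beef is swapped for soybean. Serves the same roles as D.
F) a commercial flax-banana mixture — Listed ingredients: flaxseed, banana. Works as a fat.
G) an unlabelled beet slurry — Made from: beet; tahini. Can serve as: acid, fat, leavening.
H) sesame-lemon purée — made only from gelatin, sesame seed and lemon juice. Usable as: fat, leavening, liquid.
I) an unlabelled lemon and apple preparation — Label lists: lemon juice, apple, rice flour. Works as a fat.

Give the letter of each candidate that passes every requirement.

A, B, C, F, G

A: nothing on the exclusion list — OK
B: nothing on the exclusion list — OK
C: only sesame seed, chia seed and carrot; none excluded — keep
D: not usable as a fat; has beef, so not vegetarian — out
E: not usable as a fat; has soybean, so not paleo — out
F: only banana and flaxseed; none excluded — keep
G: all constraints satisfied — valid
H: has gelatin, so not vegetarian — reject
I: has rice flour, so not paleo — out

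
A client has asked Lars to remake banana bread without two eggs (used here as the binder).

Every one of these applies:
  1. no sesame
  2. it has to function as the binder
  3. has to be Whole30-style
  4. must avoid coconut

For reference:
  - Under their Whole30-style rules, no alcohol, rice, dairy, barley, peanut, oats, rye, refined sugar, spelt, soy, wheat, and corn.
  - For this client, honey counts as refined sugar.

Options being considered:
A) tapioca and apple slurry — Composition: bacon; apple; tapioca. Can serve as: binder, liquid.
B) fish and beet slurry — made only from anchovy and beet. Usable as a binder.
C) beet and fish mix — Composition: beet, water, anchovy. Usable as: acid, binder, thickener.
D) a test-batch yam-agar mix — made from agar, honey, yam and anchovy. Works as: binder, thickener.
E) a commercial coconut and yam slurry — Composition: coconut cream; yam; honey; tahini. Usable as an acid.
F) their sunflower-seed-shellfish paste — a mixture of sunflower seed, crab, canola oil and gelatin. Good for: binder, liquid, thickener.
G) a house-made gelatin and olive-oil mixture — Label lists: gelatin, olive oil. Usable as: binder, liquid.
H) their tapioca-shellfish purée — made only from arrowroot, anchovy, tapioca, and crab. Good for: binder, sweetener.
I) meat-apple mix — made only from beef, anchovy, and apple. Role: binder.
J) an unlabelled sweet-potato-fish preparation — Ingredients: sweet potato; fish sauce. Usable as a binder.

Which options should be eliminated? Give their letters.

D, E

A: nothing on the exclusion list — valid
B: works as a binder, no sesame, Whole30-style — valid
C: works as a binder, no coconut, Whole30-style — keep
D: has honey, so not Whole30-style — reject
E: not usable as a binder; has honey, so not Whole30-style (and 2 more) — no
F: all constraints satisfied — keep
G: nothing on the exclusion list — keep
H: anchovy and crab etc. — none of it excluded — keep
I: no sesame, no coconut — OK
J: no coconut, Whole30-style — OK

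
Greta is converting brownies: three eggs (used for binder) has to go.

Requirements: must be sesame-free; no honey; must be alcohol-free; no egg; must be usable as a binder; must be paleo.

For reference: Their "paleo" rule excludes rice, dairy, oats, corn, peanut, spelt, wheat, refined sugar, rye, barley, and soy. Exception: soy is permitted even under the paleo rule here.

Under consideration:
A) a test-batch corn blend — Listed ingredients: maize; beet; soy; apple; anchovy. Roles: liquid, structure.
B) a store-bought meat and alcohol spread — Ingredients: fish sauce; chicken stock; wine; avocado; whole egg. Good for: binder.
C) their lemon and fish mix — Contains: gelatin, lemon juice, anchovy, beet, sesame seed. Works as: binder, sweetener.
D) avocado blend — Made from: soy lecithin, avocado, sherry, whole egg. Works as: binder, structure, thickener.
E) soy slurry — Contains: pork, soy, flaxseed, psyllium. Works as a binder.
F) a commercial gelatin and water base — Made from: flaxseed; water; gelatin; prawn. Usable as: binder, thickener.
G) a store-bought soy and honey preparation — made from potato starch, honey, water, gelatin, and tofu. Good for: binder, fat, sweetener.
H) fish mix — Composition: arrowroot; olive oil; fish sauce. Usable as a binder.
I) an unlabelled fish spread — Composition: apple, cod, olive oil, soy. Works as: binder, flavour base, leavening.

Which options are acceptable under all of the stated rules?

E, F, H, I

A: not usable as a binder; has maize, so not paleo — reject
B: has whole egg, so not egg-free; has wine, so not alcohol-free — out
C: has sesame seed, so not sesame-free — out
D: has whole egg, so not egg-free; has sherry, so not alcohol-free — no
E: soy is permitted under the paleo carve-out; nothing else excluded — valid
F: every rule checks out — valid
G: has honey, so not honey-free — reject
H: works as a binder, no honey, paleo — valid
I: soy is permitted under the paleo carve-out; nothing else excluded — OK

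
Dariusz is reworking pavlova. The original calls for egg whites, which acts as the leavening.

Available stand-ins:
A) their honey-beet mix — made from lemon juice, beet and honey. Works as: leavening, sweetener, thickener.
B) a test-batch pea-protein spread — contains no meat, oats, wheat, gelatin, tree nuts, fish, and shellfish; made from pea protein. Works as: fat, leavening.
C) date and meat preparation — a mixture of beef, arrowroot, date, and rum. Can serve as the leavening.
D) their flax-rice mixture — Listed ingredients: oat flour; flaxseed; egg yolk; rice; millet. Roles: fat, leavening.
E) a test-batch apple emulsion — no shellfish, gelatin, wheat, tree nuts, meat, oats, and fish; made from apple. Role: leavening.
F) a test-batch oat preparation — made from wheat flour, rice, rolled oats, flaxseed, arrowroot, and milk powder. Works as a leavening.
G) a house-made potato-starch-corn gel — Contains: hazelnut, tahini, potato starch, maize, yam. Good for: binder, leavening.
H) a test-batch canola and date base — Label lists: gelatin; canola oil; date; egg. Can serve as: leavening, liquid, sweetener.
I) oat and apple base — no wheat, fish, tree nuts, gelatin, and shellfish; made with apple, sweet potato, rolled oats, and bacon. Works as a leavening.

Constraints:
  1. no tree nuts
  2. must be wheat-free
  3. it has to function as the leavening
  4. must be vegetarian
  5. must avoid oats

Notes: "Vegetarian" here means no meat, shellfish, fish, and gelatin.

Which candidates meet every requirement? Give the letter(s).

A, B, E

A: works as a leavening, no wheat, vegetarian — valid
B: every rule checks out — OK
C: has beef, so not vegetarian — no
D: has oat flour, so not oat-free — out
E: works as a leavening, no wheat, no tree nuts — valid
F: has rolled oats, so not oat-free; has wheat flour, so not wheat-free — no
G: has hazelnut, so not tree-nut-free — out
H: has gelatin, so not vegetarian — out
I: has bacon, so not vegetarian; has rolled oats, so not oat-free — reject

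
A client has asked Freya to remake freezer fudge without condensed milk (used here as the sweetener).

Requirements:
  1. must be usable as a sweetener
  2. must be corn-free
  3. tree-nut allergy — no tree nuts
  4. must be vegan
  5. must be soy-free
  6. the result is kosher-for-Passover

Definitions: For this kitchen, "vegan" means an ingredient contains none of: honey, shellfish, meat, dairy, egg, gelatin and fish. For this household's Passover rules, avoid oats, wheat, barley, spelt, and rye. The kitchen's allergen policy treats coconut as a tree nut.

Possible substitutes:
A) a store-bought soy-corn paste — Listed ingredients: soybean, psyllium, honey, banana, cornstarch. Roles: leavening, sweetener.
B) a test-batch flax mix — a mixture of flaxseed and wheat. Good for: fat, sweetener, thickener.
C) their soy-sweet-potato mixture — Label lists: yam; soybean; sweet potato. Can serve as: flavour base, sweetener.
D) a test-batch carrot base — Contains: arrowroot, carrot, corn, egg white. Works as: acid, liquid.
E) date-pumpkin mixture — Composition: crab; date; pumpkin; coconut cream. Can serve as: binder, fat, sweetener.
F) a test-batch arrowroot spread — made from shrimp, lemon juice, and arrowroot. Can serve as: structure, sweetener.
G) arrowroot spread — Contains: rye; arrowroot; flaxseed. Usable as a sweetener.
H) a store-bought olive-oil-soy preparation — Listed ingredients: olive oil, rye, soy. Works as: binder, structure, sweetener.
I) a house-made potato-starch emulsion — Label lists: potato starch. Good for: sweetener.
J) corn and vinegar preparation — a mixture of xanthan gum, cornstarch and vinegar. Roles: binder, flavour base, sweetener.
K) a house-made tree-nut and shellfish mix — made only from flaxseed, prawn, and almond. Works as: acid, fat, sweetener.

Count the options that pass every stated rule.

A: has honey, so not vegan; has soybean, so not soy-free (and 1 more) — out
B: has wheat, so not kosher-for-Passover — no
C: has soybean, so not soy-free — no
D: not usable as a sweetener; has egg white, so not vegan (and 1 more) — no
E: has crab, so not vegan; has coconut cream, so not tree-nut-free — out
F: has shrimp, so not vegan — reject
G: has rye, so not kosher-for-Passover — reject
H: has rye, so not kosher-for-Passover; has soy, so not soy-free — out
I: works as a sweetener, no corn, kosher-for-Passover — valid
J: has cornstarch, so not corn-free — out
K: has prawn, so not vegan; has almond, so not tree-nut-free — out

1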